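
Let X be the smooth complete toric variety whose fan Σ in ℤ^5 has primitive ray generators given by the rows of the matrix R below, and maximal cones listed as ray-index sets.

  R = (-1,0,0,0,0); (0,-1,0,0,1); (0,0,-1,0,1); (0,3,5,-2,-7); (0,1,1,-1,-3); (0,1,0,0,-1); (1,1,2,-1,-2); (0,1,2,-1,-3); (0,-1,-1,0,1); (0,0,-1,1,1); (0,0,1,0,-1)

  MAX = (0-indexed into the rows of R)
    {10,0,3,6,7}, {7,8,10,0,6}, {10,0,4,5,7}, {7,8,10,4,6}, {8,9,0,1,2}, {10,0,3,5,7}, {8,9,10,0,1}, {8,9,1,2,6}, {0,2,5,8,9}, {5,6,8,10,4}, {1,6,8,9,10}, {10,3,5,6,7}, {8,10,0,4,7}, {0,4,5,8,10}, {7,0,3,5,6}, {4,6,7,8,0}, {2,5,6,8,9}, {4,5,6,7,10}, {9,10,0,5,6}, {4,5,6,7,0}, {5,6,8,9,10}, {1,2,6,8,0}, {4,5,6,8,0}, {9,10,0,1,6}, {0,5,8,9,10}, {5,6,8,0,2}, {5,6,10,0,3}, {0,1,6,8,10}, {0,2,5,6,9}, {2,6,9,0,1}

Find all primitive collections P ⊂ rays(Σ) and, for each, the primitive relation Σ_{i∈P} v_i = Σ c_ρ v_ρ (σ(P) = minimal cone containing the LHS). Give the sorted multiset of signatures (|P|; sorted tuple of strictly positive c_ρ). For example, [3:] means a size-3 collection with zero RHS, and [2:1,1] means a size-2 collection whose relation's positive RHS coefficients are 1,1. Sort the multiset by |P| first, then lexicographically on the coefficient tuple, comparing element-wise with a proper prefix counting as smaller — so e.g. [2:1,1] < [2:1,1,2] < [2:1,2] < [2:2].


Minimal non-faces — 18 found among 11 rays, 30 max cones:

  P={1,5}:  v_{1} + v_{5} = 0 — sig = [2:]
  P={2,10}:  v_{2} + v_{10} = 0 — sig = [2:]
  P={1,4}:  v_{1} + v_{4} = v_{7} + v_{8} — sig = [2:1,1]
  P={7,9}:  v_{7} + v_{9} = v_{5} + v_{10} — sig = [2:1,1]
  P={1,3}:  v_{1} + v_{3} = v_{0} + v_{6} + v_{7} + v_{10} — sig = [2:1,1,1,1]
  P={1,7}:  v_{1} + v_{7} = v_{0} + v_{6} + v_{8} + v_{10} — sig = [2:1,1,1,1]
  P={2,3}:  v_{2} + v_{3} = v_{0} + v_{5} + v_{6} + v_{7} — sig = [2:1,1,1,1]
  P={2,7}:  v_{2} + v_{7} = v_{0} + v_{5} + v_{6} + v_{8} — sig = [2:1,1,1,1]
  P={4,9}:  v_{4} + v_{9} = 2·v_{5} + v_{8} + v_{10} — sig = [2:1,1,2]
  P={2,4}:  v_{2} + v_{4} = v_{0} + 2·v_{5} + v_{6} + 2·v_{8} — sig = [2:1,1,2,2]
  P={3,9}:  v_{3} + v_{9} = v_{0} + 2·v_{5} + v_{6} + 2·v_{10} — sig = [2:1,1,2,2]
  P={3,4}:  v_{3} + v_{4} = v_{5} + 3·v_{7} — sig = [2:1,3]
  P={3,8}:  v_{3} + v_{8} = 2·v_{7} — sig = [2:2]
  P={5,7,8}:  v_{5} + v_{7} + v_{8} = v_{4} — sig = [3:1]
  P={0,6,8,9}:  v_{0} + v_{6} + v_{8} + v_{9} = 0 — sig = [4:]
  P={0,4,6,10}:  v_{0} + v_{4} + v_{6} + v_{10} = 2·v_{7} — sig = [4:2]
  P={0,5,6,7,10}:  v_{0} + v_{5} + v_{6} + v_{7} + v_{10} = v_{3} — sig = [5:1]
  P={0,5,6,8,10}:  v_{0} + v_{5} + v_{6} + v_{8} + v_{10} = v_{7} — sig = [5:1]

Sorted signature multiset PRS(X):
{ [2:] ×2,  [2:1,1] ×2,  [2:1,1,1,1] ×4,  [2:1,1,2],  [2:1,1,2,2] ×2,  [2:1,3],  [2:2],  [3:1],  [4:],  [4:2],  [5:1] ×2 }


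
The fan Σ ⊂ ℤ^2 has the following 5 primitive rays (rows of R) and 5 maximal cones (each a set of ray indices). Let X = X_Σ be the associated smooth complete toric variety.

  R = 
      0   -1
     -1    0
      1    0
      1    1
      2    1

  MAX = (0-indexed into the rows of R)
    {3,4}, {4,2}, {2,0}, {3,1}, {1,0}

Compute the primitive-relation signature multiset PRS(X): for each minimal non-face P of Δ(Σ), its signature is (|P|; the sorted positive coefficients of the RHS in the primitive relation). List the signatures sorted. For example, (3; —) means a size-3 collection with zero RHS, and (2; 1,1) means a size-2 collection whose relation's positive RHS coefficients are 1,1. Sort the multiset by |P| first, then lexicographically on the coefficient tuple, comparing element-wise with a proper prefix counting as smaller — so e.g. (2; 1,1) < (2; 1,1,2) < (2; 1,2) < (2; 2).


Σ has 5 primitive collections:

  • {1,2}:  v_{1} + v_{2} = 0 — sig = (2; —)
  • {0,3}:  v_{0} + v_{3} = v_{2} — sig = (2; 1)
  • {1,4}:  v_{1} + v_{4} = v_{3} — sig = (2; 1)
  • {2,3}:  v_{2} + v_{3} = v_{4} — sig = (2; 1)
  • {0,4}:  v_{0} + v_{4} = 2·v_{2} — sig = (2; 2)

Hence PRS(X_Σ) =
    |P|=2: 5 collections, coeffs (), (1), (1), (1), (2)


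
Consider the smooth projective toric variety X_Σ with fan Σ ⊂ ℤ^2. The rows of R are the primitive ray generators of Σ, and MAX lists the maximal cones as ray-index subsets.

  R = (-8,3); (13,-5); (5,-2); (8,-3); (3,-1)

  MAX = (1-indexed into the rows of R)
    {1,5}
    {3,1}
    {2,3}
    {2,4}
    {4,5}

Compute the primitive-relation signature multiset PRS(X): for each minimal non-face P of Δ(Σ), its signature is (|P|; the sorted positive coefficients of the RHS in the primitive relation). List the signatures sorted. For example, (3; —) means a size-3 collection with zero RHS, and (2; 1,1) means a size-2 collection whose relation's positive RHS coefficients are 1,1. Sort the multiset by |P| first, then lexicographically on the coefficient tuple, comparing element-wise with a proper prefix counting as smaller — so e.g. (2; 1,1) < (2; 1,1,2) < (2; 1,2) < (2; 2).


Minimal non-faces — 5 found among 5 rays, 5 max cones:

  P={1,4}:  v_{1} + v_{4} = 0  →  sig = (2; —)
  P={1,2}:  v_{1} + v_{2} = v_{3}  →  sig = (2; 1)
  P={3,4}:  v_{3} + v_{4} = v_{2}  →  sig = (2; 1)
  P={3,5}:  v_{3} + v_{5} = v_{4}  →  sig = (2; 1)
  P={2,5}:  v_{2} + v_{5} = 2·v_{4}  →  sig = (2; 2)

Signatures (|P|; sorted positive RHS coefficients), sorted:
[(2; —), (2; 1), (2; 1), (2; 1), (2; 2)]


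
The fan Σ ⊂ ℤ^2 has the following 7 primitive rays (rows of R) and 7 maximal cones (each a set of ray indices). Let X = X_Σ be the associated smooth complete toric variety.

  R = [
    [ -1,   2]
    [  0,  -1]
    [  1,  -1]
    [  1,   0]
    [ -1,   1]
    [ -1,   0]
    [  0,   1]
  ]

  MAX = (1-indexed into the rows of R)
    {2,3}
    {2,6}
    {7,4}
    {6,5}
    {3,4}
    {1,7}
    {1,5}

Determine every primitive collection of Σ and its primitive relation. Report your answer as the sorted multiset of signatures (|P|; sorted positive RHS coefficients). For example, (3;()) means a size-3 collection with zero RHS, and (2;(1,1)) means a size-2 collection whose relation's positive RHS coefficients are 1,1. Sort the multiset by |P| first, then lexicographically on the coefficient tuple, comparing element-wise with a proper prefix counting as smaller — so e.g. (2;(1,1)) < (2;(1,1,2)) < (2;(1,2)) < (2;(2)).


|primitive collections| = 14. Relations:

  {2,7}:  v_{2} + v_{7} = 0 — sig = (2;())
  {3,5}:  v_{3} + v_{5} = 0 — sig = (2;())
  {4,6}:  v_{4} + v_{6} = 0 — sig = (2;())
  {1,2}:  v_{1} + v_{2} = v_{5} — sig = (2;(1))
  {1,3}:  v_{1} + v_{3} = v_{7} — sig = (2;(1))
  {2,4}:  v_{2} + v_{4} = v_{3} — sig = (2;(1))
  {2,5}:  v_{2} + v_{5} = v_{6} — sig = (2;(1))
  {3,6}:  v_{3} + v_{6} = v_{2} — sig = (2;(1))
  {3,7}:  v_{3} + v_{7} = v_{4} — sig = (2;(1))
  {4,5}:  v_{4} + v_{5} = v_{7} — sig = (2;(1))
  {5,7}:  v_{5} + v_{7} = v_{1} — sig = (2;(1))
  {6,7}:  v_{6} + v_{7} = v_{5} — sig = (2;(1))
  {1,4}:  v_{1} + v_{4} = 2·v_{7} — sig = (2;(2))
  {1,6}:  v_{1} + v_{6} = 2·v_{5} — sig = (2;(2))

so the primitive-relation signature multiset is
    |P|=2: 14 collections, coeffs (), (), (), (1), (1), (1), (1), (1), (1), (1), (1), (1), (2), (2)


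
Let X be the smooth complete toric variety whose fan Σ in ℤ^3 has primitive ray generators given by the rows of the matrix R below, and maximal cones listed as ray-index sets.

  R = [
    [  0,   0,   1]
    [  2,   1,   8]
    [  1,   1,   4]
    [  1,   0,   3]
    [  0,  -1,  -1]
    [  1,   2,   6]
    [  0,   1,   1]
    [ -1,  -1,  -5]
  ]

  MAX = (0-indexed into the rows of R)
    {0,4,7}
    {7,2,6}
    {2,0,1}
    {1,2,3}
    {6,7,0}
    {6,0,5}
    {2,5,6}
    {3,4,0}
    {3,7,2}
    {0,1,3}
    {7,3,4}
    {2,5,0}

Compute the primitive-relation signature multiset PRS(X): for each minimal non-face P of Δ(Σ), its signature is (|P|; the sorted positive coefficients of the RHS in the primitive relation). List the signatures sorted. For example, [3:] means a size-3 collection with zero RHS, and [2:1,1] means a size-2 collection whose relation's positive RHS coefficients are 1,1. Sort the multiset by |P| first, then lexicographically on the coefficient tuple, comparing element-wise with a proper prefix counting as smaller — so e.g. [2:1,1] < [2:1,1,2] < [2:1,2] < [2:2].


Σ has 14 primitive collections:

  P = {4,6}:  v_{4} + v_{6} = 0 ; sig = [2:]
  P = {1,7}:  v_{1} + v_{7} = v_{3} ; sig = [2:1]
  P = {2,4}:  v_{2} + v_{4} = v_{3} ; sig = [2:1]
  P = {3,6}:  v_{3} + v_{6} = v_{2} ; sig = [2:1]
  P = {5,7}:  v_{5} + v_{7} = v_{6} ; sig = [2:1]
  P = {4,5}:  v_{4} + v_{5} = v_{0} + v_{2} ; sig = [2:1,1]
  P = {1,4}:  v_{1} + v_{4} = v_{0} + 2·v_{3} ; sig = [2:1,2]
  P = {1,6}:  v_{1} + v_{6} = v_{0} + 2·v_{2} ; sig = [2:1,2]
  P = {3,5}:  v_{3} + v_{5} = v_{0} + 2·v_{2} ; sig = [2:1,2]
  P = {1,5}:  v_{1} + v_{5} = 2·v_{0} + 3·v_{2} ; sig = [2:2,3]
  P = {0,2,7}:  v_{0} + v_{2} + v_{7} = 0 ; sig = [3:]
  P = {0,2,3}:  v_{0} + v_{2} + v_{3} = v_{1} ; sig = [3:1]
  P = {0,2,6}:  v_{0} + v_{2} + v_{6} = v_{5} ; sig = [3:1]
  P = {0,3,7}:  v_{0} + v_{3} + v_{7} = v_{4} ; sig = [3:1]

Sorted signature multiset PRS(X):
{ [2:],  [2:1] ×4,  [2:1,1],  [2:1,2] ×3,  [2:2,3],  [3:],  [3:1] ×3 }


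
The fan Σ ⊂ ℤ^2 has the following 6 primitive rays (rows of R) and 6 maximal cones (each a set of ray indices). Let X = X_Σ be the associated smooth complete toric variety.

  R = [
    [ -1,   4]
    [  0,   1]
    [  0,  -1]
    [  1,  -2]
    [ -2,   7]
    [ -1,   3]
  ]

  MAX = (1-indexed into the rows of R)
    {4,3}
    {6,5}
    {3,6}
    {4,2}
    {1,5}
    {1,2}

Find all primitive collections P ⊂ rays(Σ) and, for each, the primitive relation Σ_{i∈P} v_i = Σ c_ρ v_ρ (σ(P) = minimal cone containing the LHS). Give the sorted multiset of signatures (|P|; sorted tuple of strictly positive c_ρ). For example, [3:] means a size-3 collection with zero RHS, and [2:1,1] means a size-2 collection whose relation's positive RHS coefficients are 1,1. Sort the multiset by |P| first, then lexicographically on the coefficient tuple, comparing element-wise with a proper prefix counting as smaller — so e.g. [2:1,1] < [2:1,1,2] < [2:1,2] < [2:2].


Σ has 9 primitive collections:

  P = {2,3}:  v_{2} + v_{3} = 0  →  sig = [2:]
  P = {1,3}:  v_{1} + v_{3} = v_{6}  →  sig = [2:1]
  P = {1,6}:  v_{1} + v_{6} = v_{5}  →  sig = [2:1]
  P = {2,6}:  v_{2} + v_{6} = v_{1}  →  sig = [2:1]
  P = {4,6}:  v_{4} + v_{6} = v_{2}  →  sig = [2:1]
  P = {4,5}:  v_{4} + v_{5} = v_{1} + v_{2}  →  sig = [2:1,1]
  P = {1,4}:  v_{1} + v_{4} = 2·v_{2}  →  sig = [2:2]
  P = {2,5}:  v_{2} + v_{5} = 2·v_{1}  →  sig = [2:2]
  P = {3,5}:  v_{3} + v_{5} = 2·v_{6}  →  sig = [2:2]

so the primitive-relation signature multiset is
    [2:]
    [2:1]
    [2:1]
    [2:1]
    [2:1]
    [2:1,1]
    [2:2]
    [2:2]
    [2:2]


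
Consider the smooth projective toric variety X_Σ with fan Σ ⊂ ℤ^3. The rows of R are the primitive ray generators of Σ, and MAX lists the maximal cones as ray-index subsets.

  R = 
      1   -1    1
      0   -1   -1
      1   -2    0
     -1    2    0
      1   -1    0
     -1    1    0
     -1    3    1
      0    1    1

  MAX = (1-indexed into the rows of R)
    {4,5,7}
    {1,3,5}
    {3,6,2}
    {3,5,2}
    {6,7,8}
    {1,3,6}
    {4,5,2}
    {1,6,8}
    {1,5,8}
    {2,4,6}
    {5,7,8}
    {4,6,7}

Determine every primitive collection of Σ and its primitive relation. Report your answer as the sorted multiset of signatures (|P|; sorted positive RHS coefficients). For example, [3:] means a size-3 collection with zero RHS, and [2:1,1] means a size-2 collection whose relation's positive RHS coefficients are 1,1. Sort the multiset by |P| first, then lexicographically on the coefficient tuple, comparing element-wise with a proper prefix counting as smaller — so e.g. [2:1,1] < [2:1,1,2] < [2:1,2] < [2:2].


Σ has 10 primitive collections:

  P={2,8}:  v_{2} + v_{8} = 0 ; sig = [2:]
  P={3,4}:  v_{3} + v_{4} = 0 ; sig = [2:]
  P={5,6}:  v_{5} + v_{6} = 0 ; sig = [2:]
  P={1,2}:  v_{1} + v_{2} = v_{3} ; sig = [2:1]
  P={1,4}:  v_{1} + v_{4} = v_{8} ; sig = [2:1]
  P={2,7}:  v_{2} + v_{7} = v_{4} ; sig = [2:1]
  P={3,7}:  v_{3} + v_{7} = v_{8} ; sig = [2:1]
  P={3,8}:  v_{3} + v_{8} = v_{1} ; sig = [2:1]
  P={4,8}:  v_{4} + v_{8} = v_{7} ; sig = [2:1]
  P={1,7}:  v_{1} + v_{7} = 2·v_{8} ; sig = [2:2]

so the primitive-relation signature multiset is
    [2:]
    [2:]
    [2:]
    [2:1]
    [2:1]
    [2:1]
    [2:1]
    [2:1]
    [2:1]
    [2:2]


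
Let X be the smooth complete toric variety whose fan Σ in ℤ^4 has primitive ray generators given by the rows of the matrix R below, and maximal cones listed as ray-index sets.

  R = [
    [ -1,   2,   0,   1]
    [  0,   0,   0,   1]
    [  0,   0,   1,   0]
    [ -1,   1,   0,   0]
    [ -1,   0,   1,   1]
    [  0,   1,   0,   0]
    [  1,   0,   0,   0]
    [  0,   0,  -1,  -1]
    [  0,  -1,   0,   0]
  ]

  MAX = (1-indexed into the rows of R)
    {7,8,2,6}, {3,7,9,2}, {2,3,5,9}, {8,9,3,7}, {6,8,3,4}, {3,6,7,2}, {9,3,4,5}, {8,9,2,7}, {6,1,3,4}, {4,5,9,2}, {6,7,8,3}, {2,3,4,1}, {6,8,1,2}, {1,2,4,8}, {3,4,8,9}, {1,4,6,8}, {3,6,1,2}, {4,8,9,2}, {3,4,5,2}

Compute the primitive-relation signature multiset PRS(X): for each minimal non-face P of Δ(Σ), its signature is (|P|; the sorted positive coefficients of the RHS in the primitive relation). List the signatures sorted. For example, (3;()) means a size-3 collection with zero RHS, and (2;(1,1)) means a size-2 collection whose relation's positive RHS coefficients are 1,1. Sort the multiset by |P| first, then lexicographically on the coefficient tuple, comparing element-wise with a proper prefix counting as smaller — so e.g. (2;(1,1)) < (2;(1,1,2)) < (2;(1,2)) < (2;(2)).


Minimal non-faces — 12 found among 9 rays, 19 max cones:

  P = {6,9}:  v_{6} + v_{9} = 0  ⟹  sig = (2;())
  P = {4,7}:  v_{4} + v_{7} = v_{6}  ⟹  sig = (2;(1))
  P = {1,9}:  v_{1} + v_{9} = v_{2} + v_{4}  ⟹  sig = (2;(1,1))
  P = {5,7}:  v_{5} + v_{7} = v_{2} + v_{3}  ⟹  sig = (2;(1,1))
  P = {5,8}:  v_{5} + v_{8} = v_{4} + v_{9}  ⟹  sig = (2;(1,1))
  P = {5,6}:  v_{5} + v_{6} = v_{2} + v_{3} + v_{4}  ⟹  sig = (2;(1,1,1))
  P = {1,7}:  v_{1} + v_{7} = v_{2} + 2·v_{6}  ⟹  sig = (2;(1,2))
  P = {1,5}:  v_{1} + v_{5} = 2·v_{2} + v_{3} + 2·v_{4}  ⟹  sig = (2;(1,2,2))
  P = {2,3,8}:  v_{2} + v_{3} + v_{8} = 0  ⟹  sig = (3;())
  P = {2,4,6}:  v_{2} + v_{4} + v_{6} = v_{1}  ⟹  sig = (3;(1))
  P = {1,3,8}:  v_{1} + v_{3} + v_{8} = v_{4} + v_{6}  ⟹  sig = (3;(1,1))
  P = {2,3,4,9}:  v_{2} + v_{3} + v_{4} + v_{9} = v_{5}  ⟹  sig = (4;(1))

Sorted signature multiset PRS(X):
    (2;())
    (2;(1))
    (2;(1,1))
    (2;(1,1))
    (2;(1,1))
    (2;(1,1,1))
    (2;(1,2))
    (2;(1,2,2))
    (3;())
    (3;(1))
    (3;(1,1))
    (4;(1))


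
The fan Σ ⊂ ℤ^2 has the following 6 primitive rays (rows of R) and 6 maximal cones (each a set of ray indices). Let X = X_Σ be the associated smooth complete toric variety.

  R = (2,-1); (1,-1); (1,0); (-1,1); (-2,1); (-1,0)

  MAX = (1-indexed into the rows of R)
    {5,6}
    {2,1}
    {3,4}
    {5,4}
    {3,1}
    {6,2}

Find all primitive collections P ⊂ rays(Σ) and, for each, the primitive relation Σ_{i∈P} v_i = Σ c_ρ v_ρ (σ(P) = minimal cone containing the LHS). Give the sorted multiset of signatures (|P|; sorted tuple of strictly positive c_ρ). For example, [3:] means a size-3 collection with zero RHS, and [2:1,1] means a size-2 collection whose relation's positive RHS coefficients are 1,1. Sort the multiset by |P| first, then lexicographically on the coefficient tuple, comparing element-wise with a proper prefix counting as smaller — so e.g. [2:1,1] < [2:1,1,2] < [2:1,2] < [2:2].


The 9 primitive collections of Σ (r=6, n=2):

  • {1,5}:  v_{1} + v_{5} = 0  so sig = [2:]
  • {2,4}:  v_{2} + v_{4} = 0  so sig = [2:]
  • {3,6}:  v_{3} + v_{6} = 0  so sig = [2:]
  • {1,4}:  v_{1} + v_{4} = v_{3}  so sig = [2:1]
  • {1,6}:  v_{1} + v_{6} = v_{2}  so sig = [2:1]
  • {2,3}:  v_{2} + v_{3} = v_{1}  so sig = [2:1]
  • {2,5}:  v_{2} + v_{5} = v_{6}  so sig = [2:1]
  • {3,5}:  v_{3} + v_{5} = v_{4}  so sig = [2:1]
  • {4,6}:  v_{4} + v_{6} = v_{5}  so sig = [2:1]

Signatures (|P|; sorted positive RHS coefficients), sorted:
    |P|=2: 9 collections, coeffs (), (), (), (1), (1), (1), (1), (1), (1)


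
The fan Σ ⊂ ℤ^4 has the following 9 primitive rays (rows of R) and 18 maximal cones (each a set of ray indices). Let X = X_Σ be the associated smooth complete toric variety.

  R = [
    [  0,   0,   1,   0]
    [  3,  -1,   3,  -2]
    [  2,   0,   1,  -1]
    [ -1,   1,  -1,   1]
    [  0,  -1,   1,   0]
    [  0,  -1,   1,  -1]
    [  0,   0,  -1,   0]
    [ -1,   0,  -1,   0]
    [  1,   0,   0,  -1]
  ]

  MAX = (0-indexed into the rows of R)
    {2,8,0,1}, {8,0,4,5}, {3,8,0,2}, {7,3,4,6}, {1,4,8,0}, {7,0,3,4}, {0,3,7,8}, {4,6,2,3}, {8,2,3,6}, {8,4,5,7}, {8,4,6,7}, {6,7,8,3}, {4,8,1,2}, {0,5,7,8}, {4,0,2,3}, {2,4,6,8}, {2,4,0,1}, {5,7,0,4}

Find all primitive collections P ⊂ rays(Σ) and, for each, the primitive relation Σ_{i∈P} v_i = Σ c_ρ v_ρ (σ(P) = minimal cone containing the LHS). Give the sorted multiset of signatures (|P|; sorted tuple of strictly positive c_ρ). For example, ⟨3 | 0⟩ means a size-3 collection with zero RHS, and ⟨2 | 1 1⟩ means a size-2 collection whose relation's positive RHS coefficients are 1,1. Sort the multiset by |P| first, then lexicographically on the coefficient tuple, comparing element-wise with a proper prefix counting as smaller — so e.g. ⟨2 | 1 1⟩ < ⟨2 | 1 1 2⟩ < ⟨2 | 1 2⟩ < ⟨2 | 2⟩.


12 collections generate NE(X_Σ); each relation:

  P = {0,6}:  v_{0} + v_{6} = 0  so sig = ⟨2 | 0⟩
  P = {2,7}:  v_{2} + v_{7} = v_{8}  so sig = ⟨2 | 1⟩
  P = {1,3}:  v_{1} + v_{3} = v_{0} + v_{2}  so sig = ⟨2 | 1 1⟩
  P = {3,5}:  v_{3} + v_{5} = v_{0} + v_{7}  so sig = ⟨2 | 1 1⟩
  P = {1,6}:  v_{1} + v_{6} = v_{2} + v_{4} + v_{8}  so sig = ⟨2 | 1 1 1⟩
  P = {5,6}:  v_{5} + v_{6} = v_{4} + v_{7} + v_{8}  so sig = ⟨2 | 1 1 1⟩
  P = {1,7}:  v_{1} + v_{7} = v_{0} + v_{4} + 2·v_{8}  so sig = ⟨2 | 1 1 2⟩
  P = {2,5}:  v_{2} + v_{5} = v_{0} + v_{4} + 2·v_{8}  so sig = ⟨2 | 1 1 2⟩
  P = {1,5}:  v_{1} + v_{5} = 2·v_{0} + 2·v_{4} + 3·v_{8}  so sig = ⟨2 | 2 2 3⟩
  P = {3,4,8}:  v_{3} + v_{4} + v_{8} = 0  so sig = ⟨3 | 0⟩
  P = {0,2,4,8}:  v_{0} + v_{2} + v_{4} + v_{8} = v_{1}  so sig = ⟨4 | 1⟩
  P = {0,4,7,8}:  v_{0} + v_{4} + v_{7} + v_{8} = v_{5}  so sig = ⟨4 | 1⟩

so the primitive-relation signature multiset is
    |P|=2: 9 collections, coeffs (), (1), (1,1), (1,1), (1,1,1), (1,1,1), (1,1,2), (1,1,2), (2,2,3)
    |P|=3: 1 collection, coeffs ()
    |P|=4: 2 collections, coeffs (1), (1)


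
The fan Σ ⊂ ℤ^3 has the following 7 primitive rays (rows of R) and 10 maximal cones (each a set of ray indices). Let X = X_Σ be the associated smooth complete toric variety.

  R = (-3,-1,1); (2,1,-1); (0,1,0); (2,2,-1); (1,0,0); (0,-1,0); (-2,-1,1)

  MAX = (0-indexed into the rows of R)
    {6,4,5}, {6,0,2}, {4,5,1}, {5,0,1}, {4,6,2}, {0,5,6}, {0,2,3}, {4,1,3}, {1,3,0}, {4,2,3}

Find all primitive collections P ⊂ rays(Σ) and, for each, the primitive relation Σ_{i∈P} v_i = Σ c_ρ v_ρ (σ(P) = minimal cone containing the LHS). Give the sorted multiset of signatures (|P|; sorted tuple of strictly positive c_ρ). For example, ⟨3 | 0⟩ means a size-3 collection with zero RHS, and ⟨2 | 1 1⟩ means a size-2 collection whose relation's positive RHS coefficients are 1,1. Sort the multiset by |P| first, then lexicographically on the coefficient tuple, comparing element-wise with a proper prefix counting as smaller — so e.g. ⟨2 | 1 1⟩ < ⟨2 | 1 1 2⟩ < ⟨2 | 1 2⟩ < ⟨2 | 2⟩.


6 minimal non-faces of Δ(Σ) (on 7 rays):

  P={1,6}:  v_{1} + v_{6} = 0 — sig = ⟨2 | 0⟩
  P={2,5}:  v_{2} + v_{5} = 0 — sig = ⟨2 | 0⟩
  P={0,4}:  v_{0} + v_{4} = v_{6} — sig = ⟨2 | 1⟩
  P={1,2}:  v_{1} + v_{2} = v_{3} — sig = ⟨2 | 1⟩
  P={3,5}:  v_{3} + v_{5} = v_{1} — sig = ⟨2 | 1⟩
  P={3,6}:  v_{3} + v_{6} = v_{2} — sig = ⟨2 | 1⟩

Sorted signature multiset PRS(X):
    ⟨2 | 0⟩
    ⟨2 | 0⟩
    ⟨2 | 1⟩
    ⟨2 | 1⟩
    ⟨2 | 1⟩
    ⟨2 | 1⟩


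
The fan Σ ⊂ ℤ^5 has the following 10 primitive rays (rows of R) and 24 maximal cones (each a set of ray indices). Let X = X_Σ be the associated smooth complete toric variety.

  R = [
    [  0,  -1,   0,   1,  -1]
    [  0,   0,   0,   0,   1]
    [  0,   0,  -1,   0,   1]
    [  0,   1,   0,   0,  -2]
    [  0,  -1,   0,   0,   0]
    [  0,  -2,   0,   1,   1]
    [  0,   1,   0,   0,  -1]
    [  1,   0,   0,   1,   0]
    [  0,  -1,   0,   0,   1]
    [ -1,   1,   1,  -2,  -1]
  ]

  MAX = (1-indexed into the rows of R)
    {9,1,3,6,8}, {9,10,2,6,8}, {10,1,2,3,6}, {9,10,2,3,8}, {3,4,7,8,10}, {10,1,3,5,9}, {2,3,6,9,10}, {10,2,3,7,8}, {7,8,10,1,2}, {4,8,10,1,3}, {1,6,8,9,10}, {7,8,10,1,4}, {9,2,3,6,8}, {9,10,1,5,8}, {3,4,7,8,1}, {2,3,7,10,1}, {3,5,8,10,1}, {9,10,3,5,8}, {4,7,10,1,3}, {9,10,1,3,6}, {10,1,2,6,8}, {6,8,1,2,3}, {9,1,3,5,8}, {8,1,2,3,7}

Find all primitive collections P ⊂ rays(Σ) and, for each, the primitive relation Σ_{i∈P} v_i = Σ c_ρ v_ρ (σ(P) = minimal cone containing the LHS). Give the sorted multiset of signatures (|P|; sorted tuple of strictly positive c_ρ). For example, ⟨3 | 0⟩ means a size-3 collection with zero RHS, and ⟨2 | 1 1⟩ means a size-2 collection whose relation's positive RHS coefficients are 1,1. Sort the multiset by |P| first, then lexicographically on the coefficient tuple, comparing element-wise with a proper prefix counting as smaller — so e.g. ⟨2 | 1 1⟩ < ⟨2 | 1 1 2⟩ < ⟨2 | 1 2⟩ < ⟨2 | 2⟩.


Primitive collections (14):

  • {7,9}:  v_{7} + v_{9} = 0  so sig = ⟨2 | 0⟩
  • {2,4}:  v_{2} + v_{4} = v_{7}  so sig = ⟨2 | 1⟩
  • {2,5}:  v_{2} + v_{5} = v_{9}  so sig = ⟨2 | 1⟩
  • {4,6}:  v_{4} + v_{6} = v_{1}  so sig = ⟨2 | 1⟩
  • {6,7}:  v_{6} + v_{7} = v_{1} + v_{2}  so sig = ⟨2 | 1 1⟩
  • {4,9}:  v_{4} + v_{9} = v_{1} + v_{3} + v_{8} + v_{10}  so sig = ⟨2 | 1 1 1 1⟩
  • {5,7}:  v_{5} + v_{7} = v_{1} + v_{3} + v_{8} + v_{10}  so sig = ⟨2 | 1 1 1 1⟩
  • {5,6}:  v_{5} + v_{6} = v_{1} + 2·v_{9}  so sig = ⟨2 | 1 2⟩
  • {4,5}:  v_{4} + v_{5} = 2·v_{1} + 2·v_{3} + 2·v_{8} + 2·v_{10}  so sig = ⟨2 | 2 2 2 2⟩
  • {1,2,9}:  v_{1} + v_{2} + v_{9} = v_{6}  so sig = ⟨3 | 1⟩
  • {3,6,8,10}:  v_{3} + v_{6} + v_{8} + v_{10} = v_{9}  so sig = ⟨4 | 1⟩
  • {1,2,3,8,10}:  v_{1} + v_{2} + v_{3} + v_{8} + v_{10} = 0  so sig = ⟨5 | 0⟩
  • {1,3,7,8,10}:  v_{1} + v_{3} + v_{7} + v_{8} + v_{10} = v_{4}  so sig = ⟨5 | 1⟩
  • {1,3,8,9,10}:  v_{1} + v_{3} + v_{8} + v_{9} + v_{10} = v_{5}  so sig = ⟨5 | 1⟩

Signatures (|P|; sorted positive RHS coefficients), sorted:
    ⟨2 | 0⟩
    ⟨2 | 1⟩
    ⟨2 | 1⟩
    ⟨2 | 1⟩
    ⟨2 | 1 1⟩
    ⟨2 | 1 1 1 1⟩
    ⟨2 | 1 1 1 1⟩
    ⟨2 | 1 2⟩
    ⟨2 | 2 2 2 2⟩
    ⟨3 | 1⟩
    ⟨4 | 1⟩
    ⟨5 | 0⟩
    ⟨5 | 1⟩
    ⟨5 | 1⟩


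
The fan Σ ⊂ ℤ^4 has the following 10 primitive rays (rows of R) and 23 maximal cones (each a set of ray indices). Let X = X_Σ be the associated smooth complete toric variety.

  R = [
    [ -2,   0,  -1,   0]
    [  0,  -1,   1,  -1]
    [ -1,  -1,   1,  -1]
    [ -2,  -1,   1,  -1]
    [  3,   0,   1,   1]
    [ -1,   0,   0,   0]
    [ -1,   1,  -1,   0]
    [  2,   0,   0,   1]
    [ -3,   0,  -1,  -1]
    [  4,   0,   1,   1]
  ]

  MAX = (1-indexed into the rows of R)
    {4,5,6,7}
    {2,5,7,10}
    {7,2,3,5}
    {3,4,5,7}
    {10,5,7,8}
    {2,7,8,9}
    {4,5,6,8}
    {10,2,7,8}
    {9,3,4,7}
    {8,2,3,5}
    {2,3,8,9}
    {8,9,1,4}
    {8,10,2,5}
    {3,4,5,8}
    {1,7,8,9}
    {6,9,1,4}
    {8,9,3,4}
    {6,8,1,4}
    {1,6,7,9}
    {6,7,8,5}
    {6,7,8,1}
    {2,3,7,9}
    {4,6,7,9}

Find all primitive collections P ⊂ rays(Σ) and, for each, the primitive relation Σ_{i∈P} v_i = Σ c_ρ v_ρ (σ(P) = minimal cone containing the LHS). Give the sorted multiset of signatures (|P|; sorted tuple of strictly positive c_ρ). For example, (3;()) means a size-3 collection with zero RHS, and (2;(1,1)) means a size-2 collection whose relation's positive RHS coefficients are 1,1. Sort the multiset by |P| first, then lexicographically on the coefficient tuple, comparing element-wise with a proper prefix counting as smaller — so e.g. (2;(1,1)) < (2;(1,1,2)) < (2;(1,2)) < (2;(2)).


The 17 primitive collections of Σ (r=10, n=4):

  P={5,9}:  v_{5} + v_{9} = 0  ⟹  sig = (2;())
  P={1,10}:  v_{1} + v_{10} = v_{8}  ⟹  sig = (2;(1))
  P={2,6}:  v_{2} + v_{6} = v_{3}  ⟹  sig = (2;(1))
  P={3,6}:  v_{3} + v_{6} = v_{4}  ⟹  sig = (2;(1))
  P={6,10}:  v_{6} + v_{10} = v_{5}  ⟹  sig = (2;(1))
  P={1,5}:  v_{1} + v_{5} = v_{6} + v_{8}  ⟹  sig = (2;(1,1))
  P={3,10}:  v_{3} + v_{10} = v_{2} + v_{5}  ⟹  sig = (2;(1,1))
  P={4,10}:  v_{4} + v_{10} = v_{3} + v_{5}  ⟹  sig = (2;(1,1))
  P={1,2}:  v_{1} + v_{2} = v_{3} + v_{8} + v_{9}  ⟹  sig = (2;(1,1,1))
  P={1,3}:  v_{1} + v_{3} = v_{4} + v_{8} + v_{9}  ⟹  sig = (2;(1,1,1))
  P={9,10}:  v_{9} + v_{10} = v_{2} + v_{7} + v_{8}  ⟹  sig = (2;(1,1,1))
  P={2,4}:  v_{2} + v_{4} = 2·v_{3}  ⟹  sig = (2;(2))
  P={3,7,8}:  v_{3} + v_{7} + v_{8} = 0  ⟹  sig = (3;())
  P={4,7,8}:  v_{4} + v_{7} + v_{8} = v_{6}  ⟹  sig = (3;(1))
  P={6,8,9}:  v_{6} + v_{8} + v_{9} = v_{1}  ⟹  sig = (3;(1))
  P={1,4,7}:  v_{1} + v_{4} + v_{7} = 2·v_{6} + v_{9}  ⟹  sig = (3;(1,2))
  P={2,5,7,8}:  v_{2} + v_{5} + v_{7} + v_{8} = v_{10}  ⟹  sig = (4;(1))

so the primitive-relation signature multiset is
[(2;()), (2;(1)), (2;(1)), (2;(1)), (2;(1)), (2;(1,1)), (2;(1,1)), (2;(1,1)), (2;(1,1,1)), (2;(1,1,1)), (2;(1,1,1)), (2;(2)), (3;()), (3;(1)), (3;(1)), (3;(1,2)), (4;(1))]


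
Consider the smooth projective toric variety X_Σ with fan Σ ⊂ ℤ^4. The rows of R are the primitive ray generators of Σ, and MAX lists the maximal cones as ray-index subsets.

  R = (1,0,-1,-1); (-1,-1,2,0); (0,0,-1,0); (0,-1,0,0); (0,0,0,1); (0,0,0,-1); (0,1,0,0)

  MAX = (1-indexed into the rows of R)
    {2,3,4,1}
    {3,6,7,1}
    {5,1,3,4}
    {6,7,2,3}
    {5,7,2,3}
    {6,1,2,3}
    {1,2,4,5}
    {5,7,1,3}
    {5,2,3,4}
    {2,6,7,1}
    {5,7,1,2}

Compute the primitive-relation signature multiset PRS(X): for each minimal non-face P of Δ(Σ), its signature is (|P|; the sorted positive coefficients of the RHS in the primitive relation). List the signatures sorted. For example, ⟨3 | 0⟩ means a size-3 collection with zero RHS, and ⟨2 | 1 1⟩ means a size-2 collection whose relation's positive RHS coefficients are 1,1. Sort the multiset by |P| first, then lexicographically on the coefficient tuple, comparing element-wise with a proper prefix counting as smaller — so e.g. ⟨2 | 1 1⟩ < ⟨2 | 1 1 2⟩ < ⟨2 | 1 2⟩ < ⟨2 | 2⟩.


Minimal non-faces — 5 found among 7 rays, 11 max cones:

  {4,7}:  v_{4} + v_{7} = 0  ⟹  sig = ⟨2 | 0⟩
  {5,6}:  v_{5} + v_{6} = 0  ⟹  sig = ⟨2 | 0⟩
  {4,6}:  v_{4} + v_{6} = v_{1} + v_{2} + v_{3}  ⟹  sig = ⟨2 | 1 1 1⟩
  {1,2,3,5}:  v_{1} + v_{2} + v_{3} + v_{5} = v_{4}  ⟹  sig = ⟨4 | 1⟩
  {1,2,3,7}:  v_{1} + v_{2} + v_{3} + v_{7} = v_{6}  ⟹  sig = ⟨4 | 1⟩

so the primitive-relation signature multiset is
    |P|=2: 3 collections, coeffs (), (), (1,1,1)
    |P|=4: 2 collections, coeffs (1), (1)


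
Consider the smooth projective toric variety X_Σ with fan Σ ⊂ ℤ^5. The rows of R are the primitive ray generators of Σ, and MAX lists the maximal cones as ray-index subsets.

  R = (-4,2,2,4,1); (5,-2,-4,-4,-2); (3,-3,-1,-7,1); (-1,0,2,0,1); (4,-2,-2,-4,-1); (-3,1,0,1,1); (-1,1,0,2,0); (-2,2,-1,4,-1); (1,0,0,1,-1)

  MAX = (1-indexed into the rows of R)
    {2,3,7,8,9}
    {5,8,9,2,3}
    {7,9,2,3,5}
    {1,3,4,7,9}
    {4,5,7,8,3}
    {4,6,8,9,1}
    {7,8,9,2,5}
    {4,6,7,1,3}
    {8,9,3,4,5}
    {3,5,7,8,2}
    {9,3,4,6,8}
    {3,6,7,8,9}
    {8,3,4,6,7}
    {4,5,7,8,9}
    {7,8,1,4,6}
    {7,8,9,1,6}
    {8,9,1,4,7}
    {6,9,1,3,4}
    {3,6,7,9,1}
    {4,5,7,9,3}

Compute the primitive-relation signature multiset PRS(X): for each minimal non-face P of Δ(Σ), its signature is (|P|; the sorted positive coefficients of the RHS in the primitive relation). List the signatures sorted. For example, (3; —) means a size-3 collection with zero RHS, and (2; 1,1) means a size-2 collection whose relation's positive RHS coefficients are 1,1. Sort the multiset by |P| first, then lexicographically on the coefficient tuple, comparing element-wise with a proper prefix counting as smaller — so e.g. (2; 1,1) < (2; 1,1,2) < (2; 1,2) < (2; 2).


Σ has 9 primitive collections:

  P={1,5}:  v_{1} + v_{5} = 0  ⟹  sig = (2; —)
  P={2,4}:  v_{2} + v_{4} = v_{5}  ⟹  sig = (2; 1)
  P={5,6}:  v_{5} + v_{6} = v_{3} + v_{8}  ⟹  sig = (2; 1,1)
  P={1,2}:  v_{1} + v_{2} = v_{3} + v_{7} + v_{8} + v_{9}  ⟹  sig = (2; 1,1,1,1)
  P={2,6}:  v_{2} + v_{6} = 2·v_{3} + v_{7} + 2·v_{8} + v_{9}  ⟹  sig = (2; 1,1,2,2)
  P={1,3,8}:  v_{1} + v_{3} + v_{8} = v_{6}  ⟹  sig = (3; 1)
  P={4,6,7,9}:  v_{4} + v_{6} + v_{7} + v_{9} = v_{1}  ⟹  sig = (4; 1)
  P={3,4,7,8,9}:  v_{3} + v_{4} + v_{7} + v_{8} + v_{9} = 0  ⟹  sig = (5; —)
  P={3,5,7,8,9}:  v_{3} + v_{5} + v_{7} + v_{8} + v_{9} = v_{2}  ⟹  sig = (5; 1)

so the primitive-relation signature multiset is
{ (2; —),  (2; 1),  (2; 1,1),  (2; 1,1,1,1),  (2; 1,1,2,2),  (3; 1),  (4; 1),  (5; —),  (5; 1) }


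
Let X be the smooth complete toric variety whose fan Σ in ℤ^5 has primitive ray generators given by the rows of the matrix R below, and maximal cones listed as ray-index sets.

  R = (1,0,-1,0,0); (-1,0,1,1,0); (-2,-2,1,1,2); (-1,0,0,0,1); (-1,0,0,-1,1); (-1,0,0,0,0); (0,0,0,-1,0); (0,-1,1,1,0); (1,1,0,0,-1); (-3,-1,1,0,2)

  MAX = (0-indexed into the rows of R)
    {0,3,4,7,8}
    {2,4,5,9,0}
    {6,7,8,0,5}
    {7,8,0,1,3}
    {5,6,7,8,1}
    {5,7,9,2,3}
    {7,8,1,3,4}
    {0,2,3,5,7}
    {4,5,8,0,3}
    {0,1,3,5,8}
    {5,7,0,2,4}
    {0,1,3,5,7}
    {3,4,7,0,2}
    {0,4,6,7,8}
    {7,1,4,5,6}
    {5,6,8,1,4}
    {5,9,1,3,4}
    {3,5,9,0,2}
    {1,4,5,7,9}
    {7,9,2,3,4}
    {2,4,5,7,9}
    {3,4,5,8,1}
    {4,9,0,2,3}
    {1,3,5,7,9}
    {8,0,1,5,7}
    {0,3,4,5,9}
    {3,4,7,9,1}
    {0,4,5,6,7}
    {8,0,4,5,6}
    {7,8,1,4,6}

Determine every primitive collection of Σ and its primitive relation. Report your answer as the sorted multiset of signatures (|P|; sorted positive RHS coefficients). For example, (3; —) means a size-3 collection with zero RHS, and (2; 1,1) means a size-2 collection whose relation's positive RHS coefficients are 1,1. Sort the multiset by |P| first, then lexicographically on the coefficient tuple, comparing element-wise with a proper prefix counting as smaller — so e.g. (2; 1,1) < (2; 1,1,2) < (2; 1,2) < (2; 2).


14 collections generate NE(X_Σ); each relation:

  {3,6}:  v_{3} + v_{6} = v_{4} ; sig = (2; 1)
  {2,8}:  v_{2} + v_{8} = v_{3} + v_{7} ; sig = (2; 1,1)
  {8,9}:  v_{8} + v_{9} = v_{1} + v_{4} ; sig = (2; 1,1)
  {6,9}:  v_{6} + v_{9} = 2·v_{4} + v_{5} + v_{7} ; sig = (2; 1,1,2)
  {2,6}:  v_{2} + v_{6} = v_{0} + 2·v_{4} + v_{5} + 2·v_{7} ; sig = (2; 1,1,2,2)
  {1,2}:  v_{1} + v_{2} = 2·v_{3} + v_{5} + 2·v_{7} ; sig = (2; 1,2,2)
  {0,1,6}:  v_{0} + v_{1} + v_{6} = 0 ; sig = (3; —)
  {0,1,4}:  v_{0} + v_{1} + v_{4} = v_{3} ; sig = (3; 1)
  {0,7,9}:  v_{0} + v_{7} + v_{9} = v_{2} ; sig = (3; 1)
  {0,1,9}:  v_{0} + v_{1} + v_{9} = 2·v_{3} + v_{5} + v_{7} ; sig = (3; 1,1,2)
  {3,4,5,7}:  v_{3} + v_{4} + v_{5} + v_{7} = v_{9} ; sig = (4; 1)
  {3,5,7,8}:  v_{3} + v_{5} + v_{7} + v_{8} = v_{1} ; sig = (4; 1)
  {4,5,7,8}:  v_{4} + v_{5} + v_{7} + v_{8} = v_{1} + v_{6} ; sig = (4; 1,1)
  {2,3,4,5}:  v_{2} + v_{3} + v_{4} + v_{5} = v_{0} + 2·v_{9} ; sig = (4; 1,2)

so the primitive-relation signature multiset is
{ (2; 1),  (2; 1,1) ×2,  (2; 1,1,2),  (2; 1,1,2,2),  (2; 1,2,2),  (3; —),  (3; 1) ×2,  (3; 1,1,2),  (4; 1) ×2,  (4; 1,1),  (4; 1,2) }


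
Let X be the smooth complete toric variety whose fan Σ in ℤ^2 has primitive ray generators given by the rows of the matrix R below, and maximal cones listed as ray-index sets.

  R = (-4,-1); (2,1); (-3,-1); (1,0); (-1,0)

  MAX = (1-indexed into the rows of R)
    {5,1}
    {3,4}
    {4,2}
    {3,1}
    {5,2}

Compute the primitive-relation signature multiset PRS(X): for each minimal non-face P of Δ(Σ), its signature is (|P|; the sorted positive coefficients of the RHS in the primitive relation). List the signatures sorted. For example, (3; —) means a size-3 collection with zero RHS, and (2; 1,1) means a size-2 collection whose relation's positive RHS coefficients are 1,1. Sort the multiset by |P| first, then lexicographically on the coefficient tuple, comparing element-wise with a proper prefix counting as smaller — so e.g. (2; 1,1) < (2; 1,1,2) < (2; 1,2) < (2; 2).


The 5 primitive collections of Σ (r=5, n=2):

  P={4,5}:  v_{4} + v_{5} = 0  ⇒ sig = (2; —)
  P={1,4}:  v_{1} + v_{4} = v_{3}  ⇒ sig = (2; 1)
  P={2,3}:  v_{2} + v_{3} = v_{5}  ⇒ sig = (2; 1)
  P={3,5}:  v_{3} + v_{5} = v_{1}  ⇒ sig = (2; 1)
  P={1,2}:  v_{1} + v_{2} = 2·v_{5}  ⇒ sig = (2; 2)

Hence PRS(X_Σ) =
{ (2; —),  (2; 1) ×3,  (2; 2) }


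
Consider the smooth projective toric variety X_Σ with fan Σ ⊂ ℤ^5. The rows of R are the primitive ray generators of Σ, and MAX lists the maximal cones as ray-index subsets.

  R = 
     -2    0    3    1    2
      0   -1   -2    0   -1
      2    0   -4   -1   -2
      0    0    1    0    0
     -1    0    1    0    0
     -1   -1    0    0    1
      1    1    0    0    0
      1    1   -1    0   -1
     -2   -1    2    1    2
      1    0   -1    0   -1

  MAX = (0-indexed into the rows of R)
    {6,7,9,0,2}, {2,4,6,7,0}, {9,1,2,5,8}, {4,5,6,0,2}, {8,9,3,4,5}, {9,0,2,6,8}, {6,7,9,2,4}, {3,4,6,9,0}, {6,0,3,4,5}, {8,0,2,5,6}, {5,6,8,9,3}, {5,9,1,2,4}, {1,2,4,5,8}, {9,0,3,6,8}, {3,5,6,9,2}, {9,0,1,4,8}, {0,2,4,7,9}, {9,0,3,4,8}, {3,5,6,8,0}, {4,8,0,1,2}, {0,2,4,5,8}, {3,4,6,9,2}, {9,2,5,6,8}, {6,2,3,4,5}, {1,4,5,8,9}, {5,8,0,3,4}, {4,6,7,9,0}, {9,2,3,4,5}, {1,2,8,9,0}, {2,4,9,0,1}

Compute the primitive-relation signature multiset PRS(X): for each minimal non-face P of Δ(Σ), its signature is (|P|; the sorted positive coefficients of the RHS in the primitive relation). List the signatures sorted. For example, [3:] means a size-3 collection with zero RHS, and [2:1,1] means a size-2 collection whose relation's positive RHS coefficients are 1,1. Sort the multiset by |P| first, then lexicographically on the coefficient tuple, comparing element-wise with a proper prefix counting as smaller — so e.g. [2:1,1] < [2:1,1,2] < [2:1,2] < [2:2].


|primitive collections| = 14. Relations:

  • {5,7}:  v_{5} + v_{7} = v_{0} + v_{2}  ⟹  sig = [2:1,1]
  • {1,6}:  v_{1} + v_{6} = v_{0} + v_{2} + v_{9}  ⟹  sig = [2:1,1,1]
  • {3,7}:  v_{3} + v_{7} = v_{4} + v_{6} + v_{9}  ⟹  sig = [2:1,1,1]
  • {1,3}:  v_{1} + v_{3} = v_{4} + v_{5} + 2·v_{9}  ⟹  sig = [2:1,1,2]
  • {7,8}:  v_{7} + v_{8} = 2·v_{0} + v_{2} + v_{9}  ⟹  sig = [2:1,1,2]
  • {1,7}:  v_{1} + v_{7} = 2·v_{0} + 2·v_{2} + v_{4} + 2·v_{9}  ⟹  sig = [2:1,2,2,2]
  • {0,2,3}:  v_{0} + v_{2} + v_{3} = 0  ⟹  sig = [3:]
  • {0,5,9}:  v_{0} + v_{5} + v_{9} = v_{8}  ⟹  sig = [3:1]
  • {4,6,8}:  v_{4} + v_{6} + v_{8} = v_{0}  ⟹  sig = [3:1]
  • {2,3,8}:  v_{2} + v_{3} + v_{8} = v_{5} + v_{9}  ⟹  sig = [3:1,1]
  • {0,1,5}:  v_{0} + v_{1} + v_{5} = v_{2} + v_{4} + 2·v_{8}  ⟹  sig = [3:1,1,2]
  • {4,5,6,9}:  v_{4} + v_{5} + v_{6} + v_{9} = 0  ⟹  sig = [4:]
  • {2,4,8,9}:  v_{2} + v_{4} + v_{8} + v_{9} = v_{1}  ⟹  sig = [4:1]
  • {0,2,4,6,9}:  v_{0} + v_{2} + v_{4} + v_{6} + v_{9} = v_{7}  ⟹  sig = [5:1]

Signatures (|P|; sorted positive RHS coefficients), sorted:
    |P|=2: 6 collections, coeffs (1,1), (1,1,1), (1,1,1), (1,1,2), (1,1,2), (1,2,2,2)
    |P|=3: 5 collections, coeffs (), (1), (1), (1,1), (1,1,2)
    |P|=4: 2 collections, coeffs (), (1)
    |P|=5: 1 collection, coeffs (1)


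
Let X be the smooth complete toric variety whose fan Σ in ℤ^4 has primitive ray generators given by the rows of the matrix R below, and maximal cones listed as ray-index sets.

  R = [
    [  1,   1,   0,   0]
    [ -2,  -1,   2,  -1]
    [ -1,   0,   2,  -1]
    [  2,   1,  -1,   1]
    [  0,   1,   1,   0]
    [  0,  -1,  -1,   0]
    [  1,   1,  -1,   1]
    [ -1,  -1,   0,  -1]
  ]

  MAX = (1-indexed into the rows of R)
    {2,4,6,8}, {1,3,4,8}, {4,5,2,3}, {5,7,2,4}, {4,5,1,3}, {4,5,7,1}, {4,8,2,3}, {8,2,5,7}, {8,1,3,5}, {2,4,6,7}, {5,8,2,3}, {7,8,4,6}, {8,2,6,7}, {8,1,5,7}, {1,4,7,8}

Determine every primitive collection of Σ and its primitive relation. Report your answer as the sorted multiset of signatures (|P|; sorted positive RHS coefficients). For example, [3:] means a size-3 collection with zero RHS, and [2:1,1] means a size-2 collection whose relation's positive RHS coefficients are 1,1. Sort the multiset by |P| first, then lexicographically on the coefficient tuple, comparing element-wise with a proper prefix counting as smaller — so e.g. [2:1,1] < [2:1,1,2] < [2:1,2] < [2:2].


Minimal non-faces — 7 found among 8 rays, 15 max cones:

  P = {5,6}:  v_{5} + v_{6} = 0 — sig = [2:]
  P = {1,2}:  v_{1} + v_{2} = v_{3} — sig = [2:1]
  P = {3,7}:  v_{3} + v_{7} = v_{5} — sig = [2:1]
  P = {1,6}:  v_{1} + v_{6} = v_{4} + v_{8} — sig = [2:1,1]
  P = {3,6}:  v_{3} + v_{6} = v_{2} + v_{4} + v_{8} — sig = [2:1,1,1]
  P = {4,5,8}:  v_{4} + v_{5} + v_{8} = v_{1} — sig = [3:1]
  P = {2,4,7,8}:  v_{2} + v_{4} + v_{7} + v_{8} = 0 — sig = [4:]

Hence PRS(X_Σ) =
{ [2:],  [2:1] ×2,  [2:1,1],  [2:1,1,1],  [3:1],  [4:] }


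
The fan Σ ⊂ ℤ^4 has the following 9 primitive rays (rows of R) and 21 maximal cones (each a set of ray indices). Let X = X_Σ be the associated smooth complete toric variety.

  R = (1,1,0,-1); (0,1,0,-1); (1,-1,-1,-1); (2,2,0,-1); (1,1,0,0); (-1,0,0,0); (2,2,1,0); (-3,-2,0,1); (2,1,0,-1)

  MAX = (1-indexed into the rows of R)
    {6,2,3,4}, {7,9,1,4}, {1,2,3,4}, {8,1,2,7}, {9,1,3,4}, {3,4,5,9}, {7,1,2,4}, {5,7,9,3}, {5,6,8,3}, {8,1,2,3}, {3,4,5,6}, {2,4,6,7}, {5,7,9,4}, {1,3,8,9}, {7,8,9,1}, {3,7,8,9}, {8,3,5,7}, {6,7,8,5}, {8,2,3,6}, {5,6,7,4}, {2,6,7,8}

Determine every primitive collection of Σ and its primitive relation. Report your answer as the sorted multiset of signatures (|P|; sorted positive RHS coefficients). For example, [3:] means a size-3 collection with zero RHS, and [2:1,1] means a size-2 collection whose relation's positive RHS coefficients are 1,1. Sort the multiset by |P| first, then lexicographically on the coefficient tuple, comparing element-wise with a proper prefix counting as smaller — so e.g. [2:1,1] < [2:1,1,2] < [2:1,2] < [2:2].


|primitive collections| = 11. Relations:

  • {1,5}:  v_{1} + v_{5} = v_{4}  so sig = [2:1]
  • {1,6}:  v_{1} + v_{6} = v_{2}  so sig = [2:1]
  • {4,8}:  v_{4} + v_{8} = v_{6}  so sig = [2:1]
  • {6,9}:  v_{6} + v_{9} = v_{1}  so sig = [2:1]
  • {2,5}:  v_{2} + v_{5} = v_{4} + v_{6}  so sig = [2:1,1]
  • {2,9}:  v_{2} + v_{9} = 2·v_{1}  so sig = [2:2]
  • {5,8,9}:  v_{5} + v_{8} + v_{9} = 0  so sig = [3:]
  • {3,6,7}:  v_{3} + v_{6} + v_{7} = v_{9}  so sig = [3:1]
  • {2,3,7}:  v_{2} + v_{3} + v_{7} = v_{1} + v_{9}  so sig = [3:1,1]
  • {3,4,7}:  v_{3} + v_{4} + v_{7} = v_{5} + 2·v_{9}  so sig = [3:1,2]
  • {1,3,7}:  v_{1} + v_{3} + v_{7} = 2·v_{9}  so sig = [3:2]

Sorted signature multiset PRS(X):
[[2:1], [2:1], [2:1], [2:1], [2:1,1], [2:2], [3:], [3:1], [3:1,1], [3:1,2], [3:2]]


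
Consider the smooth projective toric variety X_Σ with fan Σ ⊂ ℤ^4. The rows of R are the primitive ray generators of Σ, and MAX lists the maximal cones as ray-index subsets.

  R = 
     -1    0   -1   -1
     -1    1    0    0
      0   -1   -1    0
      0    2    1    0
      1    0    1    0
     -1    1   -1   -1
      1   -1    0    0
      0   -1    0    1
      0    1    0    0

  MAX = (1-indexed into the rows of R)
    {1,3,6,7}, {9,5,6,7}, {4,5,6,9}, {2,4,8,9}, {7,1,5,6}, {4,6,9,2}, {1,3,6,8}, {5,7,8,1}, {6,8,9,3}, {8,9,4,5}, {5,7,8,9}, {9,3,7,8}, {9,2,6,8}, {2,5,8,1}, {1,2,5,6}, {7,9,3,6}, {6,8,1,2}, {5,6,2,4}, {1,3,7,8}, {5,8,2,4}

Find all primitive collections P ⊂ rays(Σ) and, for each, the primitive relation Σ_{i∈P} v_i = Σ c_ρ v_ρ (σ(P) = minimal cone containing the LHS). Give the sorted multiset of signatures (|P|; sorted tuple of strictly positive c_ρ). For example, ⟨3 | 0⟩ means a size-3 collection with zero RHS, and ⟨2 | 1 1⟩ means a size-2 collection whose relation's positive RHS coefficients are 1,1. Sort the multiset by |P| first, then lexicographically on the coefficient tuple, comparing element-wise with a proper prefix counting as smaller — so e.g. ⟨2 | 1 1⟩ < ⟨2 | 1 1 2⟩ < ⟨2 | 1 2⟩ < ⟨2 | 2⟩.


Σ has 11 primitive collections:

  • {2,7}:  v_{2} + v_{7} = 0  →  sig = ⟨2 | 0⟩
  • {1,9}:  v_{1} + v_{9} = v_{6}  →  sig = ⟨2 | 1⟩
  • {3,4}:  v_{3} + v_{4} = v_{9}  →  sig = ⟨2 | 1⟩
  • {3,5}:  v_{3} + v_{5} = v_{7}  →  sig = ⟨2 | 1⟩
  • {2,3}:  v_{2} + v_{3} = v_{6} + v_{8}  →  sig = ⟨2 | 1 1⟩
  • {4,7}:  v_{4} + v_{7} = v_{5} + v_{9}  →  sig = ⟨2 | 1 1⟩
  • {1,4}:  v_{1} + v_{4} = v_{2} + v_{5} + v_{6}  →  sig = ⟨2 | 1 1 1⟩
  • {5,6,8}:  v_{5} + v_{6} + v_{8} = 0  →  sig = ⟨3 | 0⟩
  • {2,5,9}:  v_{2} + v_{5} + v_{9} = v_{4}  →  sig = ⟨3 | 1⟩
  • {6,7,8}:  v_{6} + v_{7} + v_{8} = v_{3}  →  sig = ⟨3 | 1⟩
  • {4,6,8}:  v_{4} + v_{6} + v_{8} = v_{2} + v_{9}  →  sig = ⟨3 | 1 1⟩

Sorted signature multiset PRS(X):
{ ⟨2 | 0⟩,  ⟨2 | 1⟩ ×3,  ⟨2 | 1 1⟩ ×2,  ⟨2 | 1 1 1⟩,  ⟨3 | 0⟩,  ⟨3 | 1⟩ ×2,  ⟨3 | 1 1⟩ }
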